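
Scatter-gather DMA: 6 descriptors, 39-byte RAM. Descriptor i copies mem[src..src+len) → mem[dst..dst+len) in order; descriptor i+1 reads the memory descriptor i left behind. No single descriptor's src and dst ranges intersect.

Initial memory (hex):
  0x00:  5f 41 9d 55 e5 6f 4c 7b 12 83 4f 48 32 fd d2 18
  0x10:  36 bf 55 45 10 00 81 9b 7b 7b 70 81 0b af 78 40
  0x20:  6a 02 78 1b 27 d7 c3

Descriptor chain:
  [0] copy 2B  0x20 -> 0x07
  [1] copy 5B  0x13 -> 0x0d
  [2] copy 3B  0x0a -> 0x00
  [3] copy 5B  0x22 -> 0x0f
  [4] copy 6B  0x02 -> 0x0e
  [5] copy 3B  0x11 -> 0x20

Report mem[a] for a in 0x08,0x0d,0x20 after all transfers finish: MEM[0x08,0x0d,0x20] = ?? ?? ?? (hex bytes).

MEM[0x08,0x0d,0x20] = 02 45 6f

D0: mem[0x07..0x08] <- [6a 02]
D1: mem[0x0d..0x11] <- [45 10 00 81 9b]
D2: mem[0x00..0x02] <- [4f 48 32]
D3: mem[0x0f..0x13] <- [78 1b 27 d7 c3]
D4: mem[0x0e..0x13] <- [32 55 e5 6f 4c 6a]
D5: mem[0x20..0x22] <- [6f 4c 6a]
query mem[0x08]=0x02, mem[0x0d]=0x45, mem[0x20]=0x6f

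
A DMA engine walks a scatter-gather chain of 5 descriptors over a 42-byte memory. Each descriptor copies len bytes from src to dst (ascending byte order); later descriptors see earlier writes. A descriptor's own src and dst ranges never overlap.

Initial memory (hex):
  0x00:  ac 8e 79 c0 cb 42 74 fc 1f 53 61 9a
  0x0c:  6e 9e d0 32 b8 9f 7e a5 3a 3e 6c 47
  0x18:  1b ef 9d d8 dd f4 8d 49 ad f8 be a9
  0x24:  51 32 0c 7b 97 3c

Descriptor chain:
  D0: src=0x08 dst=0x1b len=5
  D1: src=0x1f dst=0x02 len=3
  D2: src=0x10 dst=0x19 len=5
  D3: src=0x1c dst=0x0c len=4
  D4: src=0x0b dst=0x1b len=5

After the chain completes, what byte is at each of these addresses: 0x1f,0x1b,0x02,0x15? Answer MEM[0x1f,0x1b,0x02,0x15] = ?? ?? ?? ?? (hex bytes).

MEM[0x1f,0x1b,0x02,0x15] = 6e 9a 6e 3e

D0: mem[0x1b..0x1f] <- [1f 53 61 9a 6e]
D1: mem[0x02..0x04] <- [6e ad f8]
D2: mem[0x19..0x1d] <- [b8 9f 7e a5 3a]
D3: mem[0x0c..0x0f] <- [a5 3a 9a 6e]
D4: mem[0x1b..0x1f] <- [9a a5 3a 9a 6e]
query mem[0x1f]=0x6e, mem[0x1b]=0x9a, mem[0x02]=0x6e, mem[0x15]=0x3e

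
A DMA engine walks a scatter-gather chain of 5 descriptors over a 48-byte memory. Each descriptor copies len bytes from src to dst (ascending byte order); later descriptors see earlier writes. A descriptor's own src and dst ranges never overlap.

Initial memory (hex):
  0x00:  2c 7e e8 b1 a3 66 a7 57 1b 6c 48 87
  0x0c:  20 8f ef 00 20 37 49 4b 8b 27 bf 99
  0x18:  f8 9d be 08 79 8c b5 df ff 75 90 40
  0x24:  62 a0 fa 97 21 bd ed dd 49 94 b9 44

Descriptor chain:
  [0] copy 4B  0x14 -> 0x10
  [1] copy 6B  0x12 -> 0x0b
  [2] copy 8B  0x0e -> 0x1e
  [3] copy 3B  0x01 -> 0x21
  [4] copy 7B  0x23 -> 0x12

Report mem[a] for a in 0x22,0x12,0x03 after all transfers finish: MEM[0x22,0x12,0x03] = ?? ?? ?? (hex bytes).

MEM[0x22,0x12,0x03] = e8 b1 b1

D0: mem[0x10..0x13] <- [8b 27 bf 99]
D1: mem[0x0b..0x10] <- [bf 99 8b 27 bf 99]
D2: mem[0x1e..0x25] <- [27 bf 99 27 bf 99 8b 27]
D3: mem[0x21..0x23] <- [7e e8 b1]
D4: mem[0x12..0x18] <- [b1 8b 27 fa 97 21 bd]
query mem[0x22]=0xe8, mem[0x12]=0xb1, mem[0x03]=0xb1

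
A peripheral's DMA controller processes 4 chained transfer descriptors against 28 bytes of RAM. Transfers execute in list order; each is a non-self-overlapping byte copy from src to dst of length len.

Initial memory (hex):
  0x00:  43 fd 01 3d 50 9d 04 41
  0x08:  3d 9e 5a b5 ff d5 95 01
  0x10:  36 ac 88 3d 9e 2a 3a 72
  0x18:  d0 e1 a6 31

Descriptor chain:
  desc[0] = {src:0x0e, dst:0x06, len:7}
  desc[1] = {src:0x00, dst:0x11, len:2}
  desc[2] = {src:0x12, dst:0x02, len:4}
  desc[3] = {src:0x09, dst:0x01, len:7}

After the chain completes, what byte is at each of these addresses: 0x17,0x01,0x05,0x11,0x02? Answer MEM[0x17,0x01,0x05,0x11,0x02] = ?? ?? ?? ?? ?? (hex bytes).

MEM[0x17,0x01,0x05,0x11,0x02] = 72 ac d5 43 88

[0] 0x0e->0x06 len=7 : 95 01 36 ac 88 3d 9e
[1] 0x00->0x11 len=2 : 43 fd
[2] 0x12->0x02 len=4 : fd 3d 9e 2a
[3] 0x09->0x01 len=7 : ac 88 3d 9e d5 95 01
query mem[0x17]=0x72, mem[0x01]=0xac, mem[0x05]=0xd5, mem[0x11]=0x43, mem[0x02]=0x88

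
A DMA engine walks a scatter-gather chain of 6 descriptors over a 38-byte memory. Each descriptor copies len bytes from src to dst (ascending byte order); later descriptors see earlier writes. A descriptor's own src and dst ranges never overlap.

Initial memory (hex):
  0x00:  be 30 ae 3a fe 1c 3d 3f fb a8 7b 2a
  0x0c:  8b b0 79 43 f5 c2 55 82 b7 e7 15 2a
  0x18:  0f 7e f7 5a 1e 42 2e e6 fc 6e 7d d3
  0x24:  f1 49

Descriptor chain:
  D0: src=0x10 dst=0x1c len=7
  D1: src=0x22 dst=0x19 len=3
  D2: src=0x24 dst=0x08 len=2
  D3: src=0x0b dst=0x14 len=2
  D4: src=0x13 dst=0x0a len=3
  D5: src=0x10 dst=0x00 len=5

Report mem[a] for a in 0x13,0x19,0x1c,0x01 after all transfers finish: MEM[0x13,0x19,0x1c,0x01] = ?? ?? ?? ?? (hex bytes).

[0] 0x10->0x1c len=7 : f5 c2 55 82 b7 e7 15
[1] 0x22->0x19 len=3 : 15 d3 f1
[2] 0x24->0x08 len=2 : f1 49
[3] 0x0b->0x14 len=2 : 2a 8b
[4] 0x13->0x0a len=3 : 82 2a 8b
[5] 0x10->0x00 len=5 : f5 c2 55 82 2a
query mem[0x13]=0x82, mem[0x19]=0x15, mem[0x1c]=0xf5, mem[0x01]=0xc2

MEM[0x13,0x19,0x1c,0x01] = 82 15 f5 c2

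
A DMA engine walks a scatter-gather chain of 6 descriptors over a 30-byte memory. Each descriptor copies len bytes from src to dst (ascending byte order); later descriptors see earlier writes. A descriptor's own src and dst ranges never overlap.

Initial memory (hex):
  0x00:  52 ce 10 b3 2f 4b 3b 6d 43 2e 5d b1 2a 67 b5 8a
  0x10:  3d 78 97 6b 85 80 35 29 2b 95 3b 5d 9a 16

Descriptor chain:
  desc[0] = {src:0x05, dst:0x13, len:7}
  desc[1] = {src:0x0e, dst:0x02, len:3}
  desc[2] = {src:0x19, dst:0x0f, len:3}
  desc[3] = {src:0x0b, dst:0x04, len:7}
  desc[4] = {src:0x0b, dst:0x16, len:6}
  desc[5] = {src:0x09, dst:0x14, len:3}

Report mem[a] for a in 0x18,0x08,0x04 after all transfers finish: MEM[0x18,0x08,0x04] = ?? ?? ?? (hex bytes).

MEM[0x18,0x08,0x04] = 67 b1 b1

#0 dst[0x13+7] := {0x4b,0x3b,0x6d,0x43,0x2e,0x5d,0xb1}
#1 dst[0x02+3] := {0xb5,0x8a,0x3d}
#2 dst[0x0f+3] := {0xb1,0x3b,0x5d}
#3 dst[0x04+7] := {0xb1,0x2a,0x67,0xb5,0xb1,0x3b,0x5d}
#4 dst[0x16+6] := {0xb1,0x2a,0x67,0xb5,0xb1,0x3b}
#5 dst[0x14+3] := {0x3b,0x5d,0xb1}
query mem[0x18]=0x67, mem[0x08]=0xb1, mem[0x04]=0xb1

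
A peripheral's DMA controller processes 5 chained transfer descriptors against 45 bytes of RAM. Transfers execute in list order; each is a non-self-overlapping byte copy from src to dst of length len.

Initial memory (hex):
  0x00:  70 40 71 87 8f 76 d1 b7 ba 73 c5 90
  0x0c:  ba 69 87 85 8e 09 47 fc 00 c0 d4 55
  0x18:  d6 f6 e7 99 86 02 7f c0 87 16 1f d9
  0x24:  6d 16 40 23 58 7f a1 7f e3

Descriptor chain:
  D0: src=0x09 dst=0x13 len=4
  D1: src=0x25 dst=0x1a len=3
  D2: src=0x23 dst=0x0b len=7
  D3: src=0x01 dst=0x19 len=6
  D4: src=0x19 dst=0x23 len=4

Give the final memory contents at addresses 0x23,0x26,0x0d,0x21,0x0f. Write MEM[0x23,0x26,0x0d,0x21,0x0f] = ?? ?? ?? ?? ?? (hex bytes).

#0 dst[0x13+4] := {0x73,0xc5,0x90,0xba}
#1 dst[0x1a+3] := {0x16,0x40,0x23}
#2 dst[0x0b+7] := {0xd9,0x6d,0x16,0x40,0x23,0x58,0x7f}
#3 dst[0x19+6] := {0x40,0x71,0x87,0x8f,0x76,0xd1}
#4 dst[0x23+4] := {0x40,0x71,0x87,0x8f}
query mem[0x23]=0x40, mem[0x26]=0x8f, mem[0x0d]=0x16, mem[0x21]=0x16, mem[0x0f]=0x23

MEM[0x23,0x26,0x0d,0x21,0x0f] = 40 8f 16 16 23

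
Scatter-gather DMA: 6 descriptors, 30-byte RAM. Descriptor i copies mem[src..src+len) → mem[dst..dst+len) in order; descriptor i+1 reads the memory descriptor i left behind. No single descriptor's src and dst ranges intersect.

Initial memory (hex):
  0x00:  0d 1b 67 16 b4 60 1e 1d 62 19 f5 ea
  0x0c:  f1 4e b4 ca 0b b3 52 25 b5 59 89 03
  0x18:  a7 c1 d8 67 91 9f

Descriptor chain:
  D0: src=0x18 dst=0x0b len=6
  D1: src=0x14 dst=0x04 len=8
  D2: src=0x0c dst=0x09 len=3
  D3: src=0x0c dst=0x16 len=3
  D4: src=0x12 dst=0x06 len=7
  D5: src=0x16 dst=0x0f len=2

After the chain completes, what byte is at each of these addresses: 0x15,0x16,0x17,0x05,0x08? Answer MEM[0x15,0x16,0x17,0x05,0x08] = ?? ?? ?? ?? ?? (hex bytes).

D0: mem[0x0b..0x10] <- [a7 c1 d8 67 91 9f]
D1: mem[0x04..0x0b] <- [b5 59 89 03 a7 c1 d8 67]
D2: mem[0x09..0x0b] <- [c1 d8 67]
D3: mem[0x16..0x18] <- [c1 d8 67]
D4: mem[0x06..0x0c] <- [52 25 b5 59 c1 d8 67]
D5: mem[0x0f..0x10] <- [c1 d8]
query mem[0x15]=0x59, mem[0x16]=0xc1, mem[0x17]=0xd8, mem[0x05]=0x59, mem[0x08]=0xb5

MEM[0x15,0x16,0x17,0x05,0x08] = 59 c1 d8 59 b5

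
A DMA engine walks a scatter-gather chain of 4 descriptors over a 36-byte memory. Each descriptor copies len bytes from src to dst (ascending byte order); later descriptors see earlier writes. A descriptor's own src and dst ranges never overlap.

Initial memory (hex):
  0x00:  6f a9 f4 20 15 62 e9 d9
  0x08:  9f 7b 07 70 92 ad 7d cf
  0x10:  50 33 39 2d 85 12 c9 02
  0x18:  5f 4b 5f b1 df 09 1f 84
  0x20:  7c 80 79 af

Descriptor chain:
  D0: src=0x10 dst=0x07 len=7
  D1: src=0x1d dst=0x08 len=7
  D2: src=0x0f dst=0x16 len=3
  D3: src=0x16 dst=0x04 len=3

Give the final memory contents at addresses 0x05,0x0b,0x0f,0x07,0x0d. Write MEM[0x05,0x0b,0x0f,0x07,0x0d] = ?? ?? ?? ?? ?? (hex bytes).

#0 dst[0x07+7] := {0x50,0x33,0x39,0x2d,0x85,0x12,0xc9}
#1 dst[0x08+7] := {0x09,0x1f,0x84,0x7c,0x80,0x79,0xaf}
#2 dst[0x16+3] := {0xcf,0x50,0x33}
#3 dst[0x04+3] := {0xcf,0x50,0x33}
query mem[0x05]=0x50, mem[0x0b]=0x7c, mem[0x0f]=0xcf, mem[0x07]=0x50, mem[0x0d]=0x79

MEM[0x05,0x0b,0x0f,0x07,0x0d] = 50 7c cf 50 79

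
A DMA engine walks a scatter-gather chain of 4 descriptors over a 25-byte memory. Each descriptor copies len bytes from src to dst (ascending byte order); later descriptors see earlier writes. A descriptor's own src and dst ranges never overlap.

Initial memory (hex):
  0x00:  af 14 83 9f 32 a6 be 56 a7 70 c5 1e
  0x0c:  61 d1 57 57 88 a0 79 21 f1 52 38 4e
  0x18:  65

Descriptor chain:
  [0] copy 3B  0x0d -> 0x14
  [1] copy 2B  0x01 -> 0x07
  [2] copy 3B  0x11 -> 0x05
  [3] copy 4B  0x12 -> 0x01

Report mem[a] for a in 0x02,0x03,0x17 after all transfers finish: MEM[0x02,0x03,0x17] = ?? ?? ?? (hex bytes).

MEM[0x02,0x03,0x17] = 21 d1 4e

[0] 0x0d->0x14 len=3 : d1 57 57
[1] 0x01->0x07 len=2 : 14 83
[2] 0x11->0x05 len=3 : a0 79 21
[3] 0x12->0x01 len=4 : 79 21 d1 57
query mem[0x02]=0x21, mem[0x03]=0xd1, mem[0x17]=0x4e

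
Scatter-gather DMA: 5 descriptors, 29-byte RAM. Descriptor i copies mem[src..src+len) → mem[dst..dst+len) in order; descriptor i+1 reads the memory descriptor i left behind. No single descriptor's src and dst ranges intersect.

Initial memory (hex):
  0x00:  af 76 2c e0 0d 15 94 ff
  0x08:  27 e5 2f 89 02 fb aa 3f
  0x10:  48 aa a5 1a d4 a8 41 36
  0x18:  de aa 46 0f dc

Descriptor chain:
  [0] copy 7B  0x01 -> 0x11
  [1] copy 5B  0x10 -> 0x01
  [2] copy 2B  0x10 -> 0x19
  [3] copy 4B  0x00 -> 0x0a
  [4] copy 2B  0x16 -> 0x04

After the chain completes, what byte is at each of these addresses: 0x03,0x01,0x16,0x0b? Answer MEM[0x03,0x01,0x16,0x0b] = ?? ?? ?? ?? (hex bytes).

MEM[0x03,0x01,0x16,0x0b] = 2c 48 94 48

  after D0: wrote 7B at 0x11 = 762ce00d1594ff
  after D1: wrote 5B at 0x01 = 48762ce00d
  after D2: wrote 2B at 0x19 = 4876
  after D3: wrote 4B at 0x0a = af48762c
  after D4: wrote 2B at 0x04 = 94ff
query mem[0x03]=0x2c, mem[0x01]=0x48, mem[0x16]=0x94, mem[0x0b]=0x48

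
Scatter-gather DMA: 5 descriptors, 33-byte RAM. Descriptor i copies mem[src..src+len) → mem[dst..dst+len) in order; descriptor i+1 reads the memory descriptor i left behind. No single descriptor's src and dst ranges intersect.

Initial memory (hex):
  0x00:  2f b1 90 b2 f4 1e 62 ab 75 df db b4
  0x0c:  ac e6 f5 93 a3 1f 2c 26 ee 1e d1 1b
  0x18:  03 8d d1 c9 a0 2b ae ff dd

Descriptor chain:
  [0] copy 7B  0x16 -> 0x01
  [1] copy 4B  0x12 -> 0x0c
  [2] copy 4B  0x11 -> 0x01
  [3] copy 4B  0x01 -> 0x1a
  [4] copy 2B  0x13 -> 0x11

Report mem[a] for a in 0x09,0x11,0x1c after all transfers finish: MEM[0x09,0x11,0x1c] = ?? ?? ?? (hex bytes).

MEM[0x09,0x11,0x1c] = df 26 26

#0 dst[0x01+7] := {0xd1,0x1b,0x03,0x8d,0xd1,0xc9,0xa0}
#1 dst[0x0c+4] := {0x2c,0x26,0xee,0x1e}
#2 dst[0x01+4] := {0x1f,0x2c,0x26,0xee}
#3 dst[0x1a+4] := {0x1f,0x2c,0x26,0xee}
#4 dst[0x11+2] := {0x26,0xee}
query mem[0x09]=0xdf, mem[0x11]=0x26, mem[0x1c]=0x26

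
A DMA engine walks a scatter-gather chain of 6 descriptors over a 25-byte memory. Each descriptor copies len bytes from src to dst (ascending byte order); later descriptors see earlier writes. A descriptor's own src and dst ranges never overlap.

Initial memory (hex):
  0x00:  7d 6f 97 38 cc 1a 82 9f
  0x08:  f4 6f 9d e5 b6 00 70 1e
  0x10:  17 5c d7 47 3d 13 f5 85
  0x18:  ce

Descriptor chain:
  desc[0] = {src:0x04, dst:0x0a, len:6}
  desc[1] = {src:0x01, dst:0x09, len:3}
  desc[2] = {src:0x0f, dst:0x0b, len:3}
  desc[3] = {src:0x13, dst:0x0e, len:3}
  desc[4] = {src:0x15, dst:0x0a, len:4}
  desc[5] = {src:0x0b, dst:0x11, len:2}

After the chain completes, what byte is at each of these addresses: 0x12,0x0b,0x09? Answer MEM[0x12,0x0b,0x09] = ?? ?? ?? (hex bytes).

#0 dst[0x0a+6] := {0xcc,0x1a,0x82,0x9f,0xf4,0x6f}
#1 dst[0x09+3] := {0x6f,0x97,0x38}
#2 dst[0x0b+3] := {0x6f,0x17,0x5c}
#3 dst[0x0e+3] := {0x47,0x3d,0x13}
#4 dst[0x0a+4] := {0x13,0xf5,0x85,0xce}
#5 dst[0x11+2] := {0xf5,0x85}
query mem[0x12]=0x85, mem[0x0b]=0xf5, mem[0x09]=0x6f

MEM[0x12,0x0b,0x09] = 85 f5 6f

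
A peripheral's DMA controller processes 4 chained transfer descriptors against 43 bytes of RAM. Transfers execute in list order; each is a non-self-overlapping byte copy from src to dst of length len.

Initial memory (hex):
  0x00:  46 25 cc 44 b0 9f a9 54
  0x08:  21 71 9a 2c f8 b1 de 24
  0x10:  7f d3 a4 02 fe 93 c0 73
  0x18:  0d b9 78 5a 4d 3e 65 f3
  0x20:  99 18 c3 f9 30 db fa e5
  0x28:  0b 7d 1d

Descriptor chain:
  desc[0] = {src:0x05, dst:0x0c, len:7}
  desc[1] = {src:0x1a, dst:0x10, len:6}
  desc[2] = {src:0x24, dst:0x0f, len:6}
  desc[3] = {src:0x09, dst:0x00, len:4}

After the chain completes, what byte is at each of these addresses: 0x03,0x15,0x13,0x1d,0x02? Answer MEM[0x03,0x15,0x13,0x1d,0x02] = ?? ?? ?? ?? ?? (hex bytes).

MEM[0x03,0x15,0x13,0x1d,0x02] = 9f f3 0b 3e 2c

  after D0: wrote 7B at 0x0c = 9fa95421719a2c
  after D1: wrote 6B at 0x10 = 785a4d3e65f3
  after D2: wrote 6B at 0x0f = 30dbfae50b7d
  after D3: wrote 4B at 0x00 = 719a2c9f
query mem[0x03]=0x9f, mem[0x15]=0xf3, mem[0x13]=0x0b, mem[0x1d]=0x3e, mem[0x02]=0x2c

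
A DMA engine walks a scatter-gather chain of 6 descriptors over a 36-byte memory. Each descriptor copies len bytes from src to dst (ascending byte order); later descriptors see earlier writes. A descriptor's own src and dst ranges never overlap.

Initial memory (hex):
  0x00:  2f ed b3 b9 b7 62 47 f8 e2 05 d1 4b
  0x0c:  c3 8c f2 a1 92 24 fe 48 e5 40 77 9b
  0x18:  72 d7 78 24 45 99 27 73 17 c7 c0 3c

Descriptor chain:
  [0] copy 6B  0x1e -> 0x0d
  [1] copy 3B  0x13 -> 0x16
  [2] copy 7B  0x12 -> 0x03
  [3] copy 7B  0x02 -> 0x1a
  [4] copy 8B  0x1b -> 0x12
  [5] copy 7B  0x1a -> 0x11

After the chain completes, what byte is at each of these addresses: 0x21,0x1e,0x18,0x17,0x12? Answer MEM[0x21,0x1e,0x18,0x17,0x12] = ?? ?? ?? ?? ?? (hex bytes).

  after D0: wrote 6B at 0x0d = 277317c7c03c
  after D1: wrote 3B at 0x16 = 48e540
  after D2: wrote 7B at 0x03 = 3c48e54048e540
  after D3: wrote 7B at 0x1a = b33c48e54048e5
  after D4: wrote 8B at 0x12 = 3c48e54048e5c7c0
  after D5: wrote 7B at 0x11 = b33c48e54048e5
query mem[0x21]=0xc7, mem[0x1e]=0x40, mem[0x18]=0xc7, mem[0x17]=0xe5, mem[0x12]=0x3c

MEM[0x21,0x1e,0x18,0x17,0x12] = c7 40 c7 e5 3c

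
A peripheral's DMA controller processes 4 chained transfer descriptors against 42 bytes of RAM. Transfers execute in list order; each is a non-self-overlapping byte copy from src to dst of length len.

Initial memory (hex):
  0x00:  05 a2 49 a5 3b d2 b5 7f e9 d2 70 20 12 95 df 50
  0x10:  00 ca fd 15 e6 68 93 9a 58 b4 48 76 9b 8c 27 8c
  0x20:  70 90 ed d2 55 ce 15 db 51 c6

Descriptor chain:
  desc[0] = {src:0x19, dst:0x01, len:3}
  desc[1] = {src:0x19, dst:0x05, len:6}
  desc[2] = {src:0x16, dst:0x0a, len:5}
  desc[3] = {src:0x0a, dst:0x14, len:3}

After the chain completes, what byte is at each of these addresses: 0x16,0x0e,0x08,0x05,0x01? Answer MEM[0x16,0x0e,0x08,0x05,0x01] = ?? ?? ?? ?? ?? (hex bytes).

D0: mem[0x01..0x03] <- [b4 48 76]
D1: mem[0x05..0x0a] <- [b4 48 76 9b 8c 27]
D2: mem[0x0a..0x0e] <- [93 9a 58 b4 48]
D3: mem[0x14..0x16] <- [93 9a 58]
query mem[0x16]=0x58, mem[0x0e]=0x48, mem[0x08]=0x9b, mem[0x05]=0xb4, mem[0x01]=0xb4

MEM[0x16,0x0e,0x08,0x05,0x01] = 58 48 9b b4 b4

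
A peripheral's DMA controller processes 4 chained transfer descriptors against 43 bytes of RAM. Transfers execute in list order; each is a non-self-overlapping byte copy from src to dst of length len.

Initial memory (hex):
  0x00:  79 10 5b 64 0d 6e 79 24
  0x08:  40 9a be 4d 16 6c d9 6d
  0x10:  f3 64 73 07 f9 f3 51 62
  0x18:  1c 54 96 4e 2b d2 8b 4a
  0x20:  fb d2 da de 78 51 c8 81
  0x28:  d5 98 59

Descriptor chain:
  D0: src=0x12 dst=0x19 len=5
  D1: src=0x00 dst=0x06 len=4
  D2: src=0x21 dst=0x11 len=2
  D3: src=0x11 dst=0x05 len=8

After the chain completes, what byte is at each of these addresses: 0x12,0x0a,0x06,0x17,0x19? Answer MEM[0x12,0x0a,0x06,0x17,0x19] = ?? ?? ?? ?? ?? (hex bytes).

MEM[0x12,0x0a,0x06,0x17,0x19] = da 51 da 62 73

[0] 0x12->0x19 len=5 : 73 07 f9 f3 51
[1] 0x00->0x06 len=4 : 79 10 5b 64
[2] 0x21->0x11 len=2 : d2 da
[3] 0x11->0x05 len=8 : d2 da 07 f9 f3 51 62 1c
query mem[0x12]=0xda, mem[0x0a]=0x51, mem[0x06]=0xda, mem[0x17]=0x62, mem[0x19]=0x73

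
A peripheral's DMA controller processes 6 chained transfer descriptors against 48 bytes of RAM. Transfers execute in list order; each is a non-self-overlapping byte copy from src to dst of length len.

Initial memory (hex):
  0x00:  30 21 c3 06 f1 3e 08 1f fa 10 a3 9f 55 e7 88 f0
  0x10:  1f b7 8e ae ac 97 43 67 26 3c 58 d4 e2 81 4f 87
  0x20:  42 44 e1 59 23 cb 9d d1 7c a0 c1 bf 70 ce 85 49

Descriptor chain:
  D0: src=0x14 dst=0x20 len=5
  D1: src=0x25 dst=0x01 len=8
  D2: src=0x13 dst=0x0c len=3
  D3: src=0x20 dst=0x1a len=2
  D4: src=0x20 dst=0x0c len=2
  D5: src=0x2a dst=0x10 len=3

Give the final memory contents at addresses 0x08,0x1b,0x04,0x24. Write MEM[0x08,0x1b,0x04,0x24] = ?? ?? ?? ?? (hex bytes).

  after D0: wrote 5B at 0x20 = ac97436726
  after D1: wrote 8B at 0x01 = cb9dd17ca0c1bf70
  after D2: wrote 3B at 0x0c = aeac97
  after D3: wrote 2B at 0x1a = ac97
  after D4: wrote 2B at 0x0c = ac97
  after D5: wrote 3B at 0x10 = c1bf70
query mem[0x08]=0x70, mem[0x1b]=0x97, mem[0x04]=0x7c, mem[0x24]=0x26

MEM[0x08,0x1b,0x04,0x24] = 70 97 7c 26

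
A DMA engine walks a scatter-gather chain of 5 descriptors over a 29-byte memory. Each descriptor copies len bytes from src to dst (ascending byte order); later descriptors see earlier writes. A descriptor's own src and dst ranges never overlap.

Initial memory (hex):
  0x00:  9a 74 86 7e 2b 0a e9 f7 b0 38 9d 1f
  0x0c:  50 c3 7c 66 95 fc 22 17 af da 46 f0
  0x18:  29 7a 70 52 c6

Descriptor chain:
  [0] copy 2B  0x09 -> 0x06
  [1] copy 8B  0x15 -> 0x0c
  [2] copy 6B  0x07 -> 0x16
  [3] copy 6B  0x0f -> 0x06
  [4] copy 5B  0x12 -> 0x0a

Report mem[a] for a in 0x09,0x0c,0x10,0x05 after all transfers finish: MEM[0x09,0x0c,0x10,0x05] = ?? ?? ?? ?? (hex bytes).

  after D0: wrote 2B at 0x06 = 389d
  after D1: wrote 8B at 0x0c = da46f0297a7052c6
  after D2: wrote 6B at 0x16 = 9db0389d1fda
  after D3: wrote 6B at 0x06 = 297a7052c6af
  after D4: wrote 5B at 0x0a = 52c6afda9d
query mem[0x09]=0x52, mem[0x0c]=0xaf, mem[0x10]=0x7a, mem[0x05]=0x0a

MEM[0x09,0x0c,0x10,0x05] = 52 af 7a 0a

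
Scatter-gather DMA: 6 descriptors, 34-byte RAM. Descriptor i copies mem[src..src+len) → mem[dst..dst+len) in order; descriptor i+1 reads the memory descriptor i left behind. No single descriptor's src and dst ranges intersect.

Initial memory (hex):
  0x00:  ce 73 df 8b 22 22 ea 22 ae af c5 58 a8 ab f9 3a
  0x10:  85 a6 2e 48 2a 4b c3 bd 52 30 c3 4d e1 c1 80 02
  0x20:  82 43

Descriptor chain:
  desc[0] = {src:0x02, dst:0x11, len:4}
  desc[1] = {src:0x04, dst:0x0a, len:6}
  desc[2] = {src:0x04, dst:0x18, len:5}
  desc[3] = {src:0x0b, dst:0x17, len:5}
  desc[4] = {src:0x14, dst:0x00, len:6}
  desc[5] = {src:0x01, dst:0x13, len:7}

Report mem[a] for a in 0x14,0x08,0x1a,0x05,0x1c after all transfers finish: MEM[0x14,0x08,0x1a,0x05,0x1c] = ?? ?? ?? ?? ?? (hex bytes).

MEM[0x14,0x08,0x1a,0x05,0x1c] = c3 ae ae 22 ae

  after D0: wrote 4B at 0x11 = df8b2222
  after D1: wrote 6B at 0x0a = 2222ea22aeaf
  after D2: wrote 5B at 0x18 = 2222ea22ae
  after D3: wrote 5B at 0x17 = 22ea22aeaf
  after D4: wrote 6B at 0x00 = 224bc322ea22
  after D5: wrote 7B at 0x13 = 4bc322ea22ea22
query mem[0x14]=0xc3, mem[0x08]=0xae, mem[0x1a]=0xae, mem[0x05]=0x22, mem[0x1c]=0xae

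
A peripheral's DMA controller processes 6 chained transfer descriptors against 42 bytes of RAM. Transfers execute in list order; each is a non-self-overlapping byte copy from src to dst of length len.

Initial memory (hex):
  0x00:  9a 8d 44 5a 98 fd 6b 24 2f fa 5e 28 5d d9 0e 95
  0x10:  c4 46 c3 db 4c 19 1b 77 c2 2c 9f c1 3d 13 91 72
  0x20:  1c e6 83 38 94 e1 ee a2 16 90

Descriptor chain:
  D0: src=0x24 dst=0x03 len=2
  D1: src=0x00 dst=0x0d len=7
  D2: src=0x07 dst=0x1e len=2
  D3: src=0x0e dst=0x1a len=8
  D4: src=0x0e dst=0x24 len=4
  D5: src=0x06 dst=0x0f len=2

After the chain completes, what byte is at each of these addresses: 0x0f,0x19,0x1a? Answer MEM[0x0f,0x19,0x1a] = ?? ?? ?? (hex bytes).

MEM[0x0f,0x19,0x1a] = 6b 2c 8d

D0: mem[0x03..0x04] <- [94 e1]
D1: mem[0x0d..0x13] <- [9a 8d 44 94 e1 fd 6b]
D2: mem[0x1e..0x1f] <- [24 2f]
D3: mem[0x1a..0x21] <- [8d 44 94 e1 fd 6b 4c 19]
D4: mem[0x24..0x27] <- [8d 44 94 e1]
D5: mem[0x0f..0x10] <- [6b 24]
query mem[0x0f]=0x6b, mem[0x19]=0x2c, mem[0x1a]=0x8d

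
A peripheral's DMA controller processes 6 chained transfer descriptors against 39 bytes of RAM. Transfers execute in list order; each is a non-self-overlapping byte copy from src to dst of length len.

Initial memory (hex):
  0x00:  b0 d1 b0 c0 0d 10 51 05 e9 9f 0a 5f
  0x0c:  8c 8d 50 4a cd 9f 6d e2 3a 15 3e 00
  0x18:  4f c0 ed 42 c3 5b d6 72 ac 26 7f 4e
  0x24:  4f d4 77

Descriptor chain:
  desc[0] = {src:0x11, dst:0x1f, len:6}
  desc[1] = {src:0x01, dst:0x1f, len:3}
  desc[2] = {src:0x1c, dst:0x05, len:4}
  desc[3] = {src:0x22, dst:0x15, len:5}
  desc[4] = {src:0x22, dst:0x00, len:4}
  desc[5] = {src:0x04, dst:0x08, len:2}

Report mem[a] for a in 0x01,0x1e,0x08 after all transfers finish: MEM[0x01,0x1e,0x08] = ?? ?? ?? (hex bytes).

MEM[0x01,0x1e,0x08] = 15 d6 0d

D0: mem[0x1f..0x24] <- [9f 6d e2 3a 15 3e]
D1: mem[0x1f..0x21] <- [d1 b0 c0]
D2: mem[0x05..0x08] <- [c3 5b d6 d1]
D3: mem[0x15..0x19] <- [3a 15 3e d4 77]
D4: mem[0x00..0x03] <- [3a 15 3e d4]
D5: mem[0x08..0x09] <- [0d c3]
query mem[0x01]=0x15, mem[0x1e]=0xd6, mem[0x08]=0x0d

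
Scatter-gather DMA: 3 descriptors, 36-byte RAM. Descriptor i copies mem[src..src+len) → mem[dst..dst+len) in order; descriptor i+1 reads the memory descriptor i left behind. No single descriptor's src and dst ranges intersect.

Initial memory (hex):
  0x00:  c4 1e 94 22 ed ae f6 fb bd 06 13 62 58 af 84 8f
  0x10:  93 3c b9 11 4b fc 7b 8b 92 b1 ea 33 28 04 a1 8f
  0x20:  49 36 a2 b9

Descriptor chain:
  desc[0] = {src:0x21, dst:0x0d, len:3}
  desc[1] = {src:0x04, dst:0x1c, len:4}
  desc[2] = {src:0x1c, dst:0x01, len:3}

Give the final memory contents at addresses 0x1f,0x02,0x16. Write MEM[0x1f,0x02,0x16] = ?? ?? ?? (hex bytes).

MEM[0x1f,0x02,0x16] = fb ae 7b

D0: mem[0x0d..0x0f] <- [36 a2 b9]
D1: mem[0x1c..0x1f] <- [ed ae f6 fb]
D2: mem[0x01..0x03] <- [ed ae f6]
query mem[0x1f]=0xfb, mem[0x02]=0xae, mem[0x16]=0x7b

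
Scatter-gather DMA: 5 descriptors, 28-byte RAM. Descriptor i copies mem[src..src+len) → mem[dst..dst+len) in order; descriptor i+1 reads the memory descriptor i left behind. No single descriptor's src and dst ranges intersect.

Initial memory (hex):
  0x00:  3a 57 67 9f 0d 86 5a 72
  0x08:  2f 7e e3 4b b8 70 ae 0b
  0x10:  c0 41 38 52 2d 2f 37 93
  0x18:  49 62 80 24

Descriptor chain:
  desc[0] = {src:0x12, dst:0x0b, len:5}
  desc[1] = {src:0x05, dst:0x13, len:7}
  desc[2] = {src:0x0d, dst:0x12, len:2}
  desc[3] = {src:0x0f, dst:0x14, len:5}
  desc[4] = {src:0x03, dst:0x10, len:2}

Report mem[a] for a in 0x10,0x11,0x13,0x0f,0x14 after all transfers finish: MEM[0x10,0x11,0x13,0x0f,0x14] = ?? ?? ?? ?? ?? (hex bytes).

#0 dst[0x0b+5] := {0x38,0x52,0x2d,0x2f,0x37}
#1 dst[0x13+7] := {0x86,0x5a,0x72,0x2f,0x7e,0xe3,0x38}
#2 dst[0x12+2] := {0x2d,0x2f}
#3 dst[0x14+5] := {0x37,0xc0,0x41,0x2d,0x2f}
#4 dst[0x10+2] := {0x9f,0x0d}
query mem[0x10]=0x9f, mem[0x11]=0x0d, mem[0x13]=0x2f, mem[0x0f]=0x37, mem[0x14]=0x37

MEM[0x10,0x11,0x13,0x0f,0x14] = 9f 0d 2f 37 37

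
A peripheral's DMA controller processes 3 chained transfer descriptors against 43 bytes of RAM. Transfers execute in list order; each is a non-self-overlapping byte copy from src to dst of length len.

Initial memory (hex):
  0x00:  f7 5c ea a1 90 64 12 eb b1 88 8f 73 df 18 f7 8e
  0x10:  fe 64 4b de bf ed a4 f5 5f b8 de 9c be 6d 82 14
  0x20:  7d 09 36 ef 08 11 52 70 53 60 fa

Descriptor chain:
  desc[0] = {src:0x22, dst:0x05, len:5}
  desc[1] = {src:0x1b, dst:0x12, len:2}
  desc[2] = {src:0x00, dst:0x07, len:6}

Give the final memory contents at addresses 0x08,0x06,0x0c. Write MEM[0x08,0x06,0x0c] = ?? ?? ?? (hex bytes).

#0 dst[0x05+5] := {0x36,0xef,0x08,0x11,0x52}
#1 dst[0x12+2] := {0x9c,0xbe}
#2 dst[0x07+6] := {0xf7,0x5c,0xea,0xa1,0x90,0x36}
query mem[0x08]=0x5c, mem[0x06]=0xef, mem[0x0c]=0x36

MEM[0x08,0x06,0x0c] = 5c ef 36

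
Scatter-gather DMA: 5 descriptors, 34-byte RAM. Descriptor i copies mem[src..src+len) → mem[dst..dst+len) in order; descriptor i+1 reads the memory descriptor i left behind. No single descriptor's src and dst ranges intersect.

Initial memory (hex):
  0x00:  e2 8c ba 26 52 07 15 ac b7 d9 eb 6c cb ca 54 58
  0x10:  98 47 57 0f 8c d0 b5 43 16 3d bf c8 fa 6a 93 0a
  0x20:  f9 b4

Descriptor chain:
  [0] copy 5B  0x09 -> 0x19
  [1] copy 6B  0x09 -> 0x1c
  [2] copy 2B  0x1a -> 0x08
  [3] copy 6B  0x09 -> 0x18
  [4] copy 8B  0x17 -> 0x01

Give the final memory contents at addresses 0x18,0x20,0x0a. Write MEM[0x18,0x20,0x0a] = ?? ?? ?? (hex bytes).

#0 dst[0x19+5] := {0xd9,0xeb,0x6c,0xcb,0xca}
#1 dst[0x1c+6] := {0xd9,0xeb,0x6c,0xcb,0xca,0x54}
#2 dst[0x08+2] := {0xeb,0x6c}
#3 dst[0x18+6] := {0x6c,0xeb,0x6c,0xcb,0xca,0x54}
#4 dst[0x01+8] := {0x43,0x6c,0xeb,0x6c,0xcb,0xca,0x54,0x6c}
query mem[0x18]=0x6c, mem[0x20]=0xca, mem[0x0a]=0xeb

MEM[0x18,0x20,0x0a] = 6c ca eb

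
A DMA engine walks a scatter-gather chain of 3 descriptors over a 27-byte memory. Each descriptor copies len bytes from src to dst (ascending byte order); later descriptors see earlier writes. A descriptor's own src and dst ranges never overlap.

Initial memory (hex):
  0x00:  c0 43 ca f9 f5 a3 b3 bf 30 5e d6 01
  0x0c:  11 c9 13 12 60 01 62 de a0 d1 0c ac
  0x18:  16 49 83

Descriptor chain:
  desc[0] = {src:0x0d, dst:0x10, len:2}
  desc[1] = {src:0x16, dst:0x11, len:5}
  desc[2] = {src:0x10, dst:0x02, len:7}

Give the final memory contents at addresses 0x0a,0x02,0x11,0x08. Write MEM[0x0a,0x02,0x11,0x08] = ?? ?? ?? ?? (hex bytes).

  after D0: wrote 2B at 0x10 = c913
  after D1: wrote 5B at 0x11 = 0cac164983
  after D2: wrote 7B at 0x02 = c90cac1649830c
query mem[0x0a]=0xd6, mem[0x02]=0xc9, mem[0x11]=0x0c, mem[0x08]=0x0c

MEM[0x0a,0x02,0x11,0x08] = d6 c9 0c 0c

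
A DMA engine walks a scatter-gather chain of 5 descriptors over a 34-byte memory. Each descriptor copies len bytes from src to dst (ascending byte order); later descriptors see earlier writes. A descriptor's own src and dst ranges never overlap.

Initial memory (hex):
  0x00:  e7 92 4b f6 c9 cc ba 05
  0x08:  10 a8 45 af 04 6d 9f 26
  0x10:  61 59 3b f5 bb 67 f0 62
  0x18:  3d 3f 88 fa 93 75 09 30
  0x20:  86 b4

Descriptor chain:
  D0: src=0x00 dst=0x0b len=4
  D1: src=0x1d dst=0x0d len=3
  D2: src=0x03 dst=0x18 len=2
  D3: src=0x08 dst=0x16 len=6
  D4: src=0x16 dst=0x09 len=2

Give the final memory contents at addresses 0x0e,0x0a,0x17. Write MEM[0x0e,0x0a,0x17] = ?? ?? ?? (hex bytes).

[0] 0x00->0x0b len=4 : e7 92 4b f6
[1] 0x1d->0x0d len=3 : 75 09 30
[2] 0x03->0x18 len=2 : f6 c9
[3] 0x08->0x16 len=6 : 10 a8 45 e7 92 75
[4] 0x16->0x09 len=2 : 10 a8
query mem[0x0e]=0x09, mem[0x0a]=0xa8, mem[0x17]=0xa8

MEM[0x0e,0x0a,0x17] = 09 a8 a8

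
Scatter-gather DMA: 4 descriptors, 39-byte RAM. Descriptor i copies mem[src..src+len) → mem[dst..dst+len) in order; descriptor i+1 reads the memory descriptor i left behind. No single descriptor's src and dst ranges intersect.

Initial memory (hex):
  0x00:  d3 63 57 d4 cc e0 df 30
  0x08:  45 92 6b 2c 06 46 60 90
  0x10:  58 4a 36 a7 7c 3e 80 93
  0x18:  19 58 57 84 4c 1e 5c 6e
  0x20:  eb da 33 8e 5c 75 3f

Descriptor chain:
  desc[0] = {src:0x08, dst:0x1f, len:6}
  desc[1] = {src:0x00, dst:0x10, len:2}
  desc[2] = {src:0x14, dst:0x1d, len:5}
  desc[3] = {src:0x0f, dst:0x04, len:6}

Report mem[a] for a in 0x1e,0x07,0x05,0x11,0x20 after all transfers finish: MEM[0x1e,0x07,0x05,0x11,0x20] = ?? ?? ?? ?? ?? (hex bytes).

D0: mem[0x1f..0x24] <- [45 92 6b 2c 06 46]
D1: mem[0x10..0x11] <- [d3 63]
D2: mem[0x1d..0x21] <- [7c 3e 80 93 19]
D3: mem[0x04..0x09] <- [90 d3 63 36 a7 7c]
query mem[0x1e]=0x3e, mem[0x07]=0x36, mem[0x05]=0xd3, mem[0x11]=0x63, mem[0x20]=0x93

MEM[0x1e,0x07,0x05,0x11,0x20] = 3e 36 d3 63 93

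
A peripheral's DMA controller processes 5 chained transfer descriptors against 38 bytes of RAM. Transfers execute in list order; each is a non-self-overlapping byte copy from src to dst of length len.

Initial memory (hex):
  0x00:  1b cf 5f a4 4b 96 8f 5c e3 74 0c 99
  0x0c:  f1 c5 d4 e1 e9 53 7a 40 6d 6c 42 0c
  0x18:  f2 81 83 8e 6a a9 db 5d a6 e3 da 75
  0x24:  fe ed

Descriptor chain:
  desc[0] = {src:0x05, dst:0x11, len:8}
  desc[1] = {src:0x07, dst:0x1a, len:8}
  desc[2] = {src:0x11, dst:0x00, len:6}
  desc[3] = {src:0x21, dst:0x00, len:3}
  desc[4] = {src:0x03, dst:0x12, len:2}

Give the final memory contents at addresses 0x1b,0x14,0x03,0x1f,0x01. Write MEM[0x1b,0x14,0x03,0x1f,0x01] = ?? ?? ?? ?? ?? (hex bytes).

MEM[0x1b,0x14,0x03,0x1f,0x01] = e3 e3 e3 f1 da

[0] 0x05->0x11 len=8 : 96 8f 5c e3 74 0c 99 f1
[1] 0x07->0x1a len=8 : 5c e3 74 0c 99 f1 c5 d4
[2] 0x11->0x00 len=6 : 96 8f 5c e3 74 0c
[3] 0x21->0x00 len=3 : d4 da 75
[4] 0x03->0x12 len=2 : e3 74
query mem[0x1b]=0xe3, mem[0x14]=0xe3, mem[0x03]=0xe3, mem[0x1f]=0xf1, mem[0x01]=0xda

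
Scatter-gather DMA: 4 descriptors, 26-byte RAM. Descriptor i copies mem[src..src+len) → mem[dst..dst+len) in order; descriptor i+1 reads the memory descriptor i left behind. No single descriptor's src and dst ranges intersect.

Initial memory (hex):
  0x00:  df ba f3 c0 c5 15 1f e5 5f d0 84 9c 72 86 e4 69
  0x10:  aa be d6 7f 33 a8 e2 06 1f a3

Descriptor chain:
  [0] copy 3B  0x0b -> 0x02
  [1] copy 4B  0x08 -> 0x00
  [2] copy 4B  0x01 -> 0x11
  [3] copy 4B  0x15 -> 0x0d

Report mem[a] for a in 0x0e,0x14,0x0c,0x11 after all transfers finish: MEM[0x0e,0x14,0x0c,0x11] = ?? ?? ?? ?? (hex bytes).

MEM[0x0e,0x14,0x0c,0x11] = e2 86 72 d0

D0: mem[0x02..0x04] <- [9c 72 86]
D1: mem[0x00..0x03] <- [5f d0 84 9c]
D2: mem[0x11..0x14] <- [d0 84 9c 86]
D3: mem[0x0d..0x10] <- [a8 e2 06 1f]
query mem[0x0e]=0xe2, mem[0x14]=0x86, mem[0x0c]=0x72, mem[0x11]=0xd0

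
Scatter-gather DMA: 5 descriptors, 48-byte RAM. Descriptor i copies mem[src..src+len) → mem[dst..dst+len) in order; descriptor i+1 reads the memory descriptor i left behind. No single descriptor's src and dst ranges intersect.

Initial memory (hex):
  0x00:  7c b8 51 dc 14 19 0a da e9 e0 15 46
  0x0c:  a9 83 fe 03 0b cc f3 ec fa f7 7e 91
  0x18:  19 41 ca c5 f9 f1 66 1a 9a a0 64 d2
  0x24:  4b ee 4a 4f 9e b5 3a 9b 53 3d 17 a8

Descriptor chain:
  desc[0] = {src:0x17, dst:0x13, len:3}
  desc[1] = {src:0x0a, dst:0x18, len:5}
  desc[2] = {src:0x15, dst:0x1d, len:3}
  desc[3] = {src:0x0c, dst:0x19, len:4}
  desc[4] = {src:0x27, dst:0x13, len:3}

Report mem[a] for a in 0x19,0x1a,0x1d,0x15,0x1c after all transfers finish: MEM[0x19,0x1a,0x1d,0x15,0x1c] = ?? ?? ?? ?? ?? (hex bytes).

MEM[0x19,0x1a,0x1d,0x15,0x1c] = a9 83 41 b5 03

#0 dst[0x13+3] := {0x91,0x19,0x41}
#1 dst[0x18+5] := {0x15,0x46,0xa9,0x83,0xfe}
#2 dst[0x1d+3] := {0x41,0x7e,0x91}
#3 dst[0x19+4] := {0xa9,0x83,0xfe,0x03}
#4 dst[0x13+3] := {0x4f,0x9e,0xb5}
query mem[0x19]=0xa9, mem[0x1a]=0x83, mem[0x1d]=0x41, mem[0x15]=0xb5, mem[0x1c]=0x03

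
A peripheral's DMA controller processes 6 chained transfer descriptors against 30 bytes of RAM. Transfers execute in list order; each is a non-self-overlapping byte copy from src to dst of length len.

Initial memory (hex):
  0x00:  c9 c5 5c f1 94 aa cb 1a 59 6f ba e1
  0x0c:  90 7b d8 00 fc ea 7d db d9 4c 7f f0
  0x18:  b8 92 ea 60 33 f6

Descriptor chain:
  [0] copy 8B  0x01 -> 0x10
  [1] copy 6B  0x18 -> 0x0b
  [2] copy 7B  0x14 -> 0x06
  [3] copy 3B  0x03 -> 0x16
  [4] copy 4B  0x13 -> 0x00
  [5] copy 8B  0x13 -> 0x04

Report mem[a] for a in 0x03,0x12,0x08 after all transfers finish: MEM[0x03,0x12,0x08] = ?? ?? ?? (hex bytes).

MEM[0x03,0x12,0x08] = f1 f1 94

D0: mem[0x10..0x17] <- [c5 5c f1 94 aa cb 1a 59]
D1: mem[0x0b..0x10] <- [b8 92 ea 60 33 f6]
D2: mem[0x06..0x0c] <- [aa cb 1a 59 b8 92 ea]
D3: mem[0x16..0x18] <- [f1 94 aa]
D4: mem[0x00..0x03] <- [94 aa cb f1]
D5: mem[0x04..0x0b] <- [94 aa cb f1 94 aa 92 ea]
query mem[0x03]=0xf1, mem[0x12]=0xf1, mem[0x08]=0x94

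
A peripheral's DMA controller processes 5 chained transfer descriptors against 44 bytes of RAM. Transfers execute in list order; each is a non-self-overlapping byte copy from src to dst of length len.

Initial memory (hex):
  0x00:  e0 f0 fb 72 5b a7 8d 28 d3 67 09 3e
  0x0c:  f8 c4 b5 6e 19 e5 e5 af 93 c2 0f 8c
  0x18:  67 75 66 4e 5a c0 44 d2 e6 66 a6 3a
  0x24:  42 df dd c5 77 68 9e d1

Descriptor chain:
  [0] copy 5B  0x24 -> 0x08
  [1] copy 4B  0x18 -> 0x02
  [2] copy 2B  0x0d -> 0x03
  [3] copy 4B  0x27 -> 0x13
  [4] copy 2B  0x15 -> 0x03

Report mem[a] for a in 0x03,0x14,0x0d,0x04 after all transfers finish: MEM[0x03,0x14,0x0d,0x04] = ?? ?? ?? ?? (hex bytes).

MEM[0x03,0x14,0x0d,0x04] = 68 77 c4 9e

D0: mem[0x08..0x0c] <- [42 df dd c5 77]
D1: mem[0x02..0x05] <- [67 75 66 4e]
D2: mem[0x03..0x04] <- [c4 b5]
D3: mem[0x13..0x16] <- [c5 77 68 9e]
D4: mem[0x03..0x04] <- [68 9e]
query mem[0x03]=0x68, mem[0x14]=0x77, mem[0x0d]=0xc4, mem[0x04]=0x9e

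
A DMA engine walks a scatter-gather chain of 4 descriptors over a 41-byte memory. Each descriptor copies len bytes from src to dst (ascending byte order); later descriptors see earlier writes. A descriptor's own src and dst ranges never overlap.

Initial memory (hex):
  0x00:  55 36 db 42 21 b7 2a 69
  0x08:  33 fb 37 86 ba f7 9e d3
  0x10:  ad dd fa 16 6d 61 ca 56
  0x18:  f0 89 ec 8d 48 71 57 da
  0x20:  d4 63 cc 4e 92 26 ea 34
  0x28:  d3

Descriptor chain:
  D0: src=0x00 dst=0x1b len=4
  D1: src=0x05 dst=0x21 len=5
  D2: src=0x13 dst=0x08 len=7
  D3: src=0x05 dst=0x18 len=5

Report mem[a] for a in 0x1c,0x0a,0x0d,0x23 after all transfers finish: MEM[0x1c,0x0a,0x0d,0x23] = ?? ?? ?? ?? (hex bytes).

MEM[0x1c,0x0a,0x0d,0x23] = 6d 61 f0 69

[0] 0x00->0x1b len=4 : 55 36 db 42
[1] 0x05->0x21 len=5 : b7 2a 69 33 fb
[2] 0x13->0x08 len=7 : 16 6d 61 ca 56 f0 89
[3] 0x05->0x18 len=5 : b7 2a 69 16 6d
query mem[0x1c]=0x6d, mem[0x0a]=0x61, mem[0x0d]=0xf0, mem[0x23]=0x69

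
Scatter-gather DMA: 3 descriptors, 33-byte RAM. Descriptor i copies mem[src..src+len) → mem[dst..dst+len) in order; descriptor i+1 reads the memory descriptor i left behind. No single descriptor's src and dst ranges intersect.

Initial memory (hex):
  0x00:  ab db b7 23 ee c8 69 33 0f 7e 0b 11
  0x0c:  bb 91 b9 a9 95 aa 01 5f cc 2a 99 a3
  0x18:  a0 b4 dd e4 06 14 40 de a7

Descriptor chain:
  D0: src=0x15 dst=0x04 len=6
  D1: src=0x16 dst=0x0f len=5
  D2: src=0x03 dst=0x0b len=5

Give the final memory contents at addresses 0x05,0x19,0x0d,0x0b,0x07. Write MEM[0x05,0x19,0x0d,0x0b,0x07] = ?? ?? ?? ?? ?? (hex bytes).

#0 dst[0x04+6] := {0x2a,0x99,0xa3,0xa0,0xb4,0xdd}
#1 dst[0x0f+5] := {0x99,0xa3,0xa0,0xb4,0xdd}
#2 dst[0x0b+5] := {0x23,0x2a,0x99,0xa3,0xa0}
query mem[0x05]=0x99, mem[0x19]=0xb4, mem[0x0d]=0x99, mem[0x0b]=0x23, mem[0x07]=0xa0

MEM[0x05,0x19,0x0d,0x0b,0x07] = 99 b4 99 23 a0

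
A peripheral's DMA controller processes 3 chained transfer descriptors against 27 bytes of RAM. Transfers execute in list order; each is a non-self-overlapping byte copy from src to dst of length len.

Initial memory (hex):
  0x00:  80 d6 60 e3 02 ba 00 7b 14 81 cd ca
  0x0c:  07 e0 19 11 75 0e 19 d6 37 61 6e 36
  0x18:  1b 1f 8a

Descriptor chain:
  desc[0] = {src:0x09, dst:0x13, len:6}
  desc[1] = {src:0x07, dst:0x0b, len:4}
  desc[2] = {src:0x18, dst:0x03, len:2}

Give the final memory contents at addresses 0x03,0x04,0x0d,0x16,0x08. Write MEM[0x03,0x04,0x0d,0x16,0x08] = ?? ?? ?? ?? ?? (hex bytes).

MEM[0x03,0x04,0x0d,0x16,0x08] = 19 1f 81 07 14

D0: mem[0x13..0x18] <- [81 cd ca 07 e0 19]
D1: mem[0x0b..0x0e] <- [7b 14 81 cd]
D2: mem[0x03..0x04] <- [19 1f]
query mem[0x03]=0x19, mem[0x04]=0x1f, mem[0x0d]=0x81, mem[0x16]=0x07, mem[0x08]=0x14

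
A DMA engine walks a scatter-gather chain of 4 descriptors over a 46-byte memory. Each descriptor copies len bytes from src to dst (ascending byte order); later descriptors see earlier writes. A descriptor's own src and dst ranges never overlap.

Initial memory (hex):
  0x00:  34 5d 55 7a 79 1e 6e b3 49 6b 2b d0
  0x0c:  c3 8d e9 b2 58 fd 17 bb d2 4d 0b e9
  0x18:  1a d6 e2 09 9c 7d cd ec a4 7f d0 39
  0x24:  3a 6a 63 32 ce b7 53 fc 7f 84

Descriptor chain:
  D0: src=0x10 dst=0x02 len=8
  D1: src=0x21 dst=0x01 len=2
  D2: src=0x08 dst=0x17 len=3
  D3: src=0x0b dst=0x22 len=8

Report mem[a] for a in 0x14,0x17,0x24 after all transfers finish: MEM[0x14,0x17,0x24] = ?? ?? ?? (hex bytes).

D0: mem[0x02..0x09] <- [58 fd 17 bb d2 4d 0b e9]
D1: mem[0x01..0x02] <- [7f d0]
D2: mem[0x17..0x19] <- [0b e9 2b]
D3: mem[0x22..0x29] <- [d0 c3 8d e9 b2 58 fd 17]
query mem[0x14]=0xd2, mem[0x17]=0x0b, mem[0x24]=0x8d

MEM[0x14,0x17,0x24] = d2 0b 8d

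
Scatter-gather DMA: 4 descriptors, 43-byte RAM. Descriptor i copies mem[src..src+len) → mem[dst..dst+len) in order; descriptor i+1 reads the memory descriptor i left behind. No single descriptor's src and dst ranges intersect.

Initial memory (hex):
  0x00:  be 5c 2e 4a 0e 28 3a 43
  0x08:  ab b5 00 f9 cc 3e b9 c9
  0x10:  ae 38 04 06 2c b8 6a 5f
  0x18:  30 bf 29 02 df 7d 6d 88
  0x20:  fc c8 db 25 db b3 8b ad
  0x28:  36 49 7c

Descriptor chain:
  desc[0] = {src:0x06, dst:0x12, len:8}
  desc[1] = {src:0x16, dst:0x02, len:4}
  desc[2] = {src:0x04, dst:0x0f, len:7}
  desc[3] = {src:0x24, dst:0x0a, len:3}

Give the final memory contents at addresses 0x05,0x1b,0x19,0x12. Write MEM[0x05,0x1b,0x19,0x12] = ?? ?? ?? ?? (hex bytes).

#0 dst[0x12+8] := {0x3a,0x43,0xab,0xb5,0x00,0xf9,0xcc,0x3e}
#1 dst[0x02+4] := {0x00,0xf9,0xcc,0x3e}
#2 dst[0x0f+7] := {0xcc,0x3e,0x3a,0x43,0xab,0xb5,0x00}
#3 dst[0x0a+3] := {0xdb,0xb3,0x8b}
query mem[0x05]=0x3e, mem[0x1b]=0x02, mem[0x19]=0x3e, mem[0x12]=0x43

MEM[0x05,0x1b,0x19,0x12] = 3e 02 3e 43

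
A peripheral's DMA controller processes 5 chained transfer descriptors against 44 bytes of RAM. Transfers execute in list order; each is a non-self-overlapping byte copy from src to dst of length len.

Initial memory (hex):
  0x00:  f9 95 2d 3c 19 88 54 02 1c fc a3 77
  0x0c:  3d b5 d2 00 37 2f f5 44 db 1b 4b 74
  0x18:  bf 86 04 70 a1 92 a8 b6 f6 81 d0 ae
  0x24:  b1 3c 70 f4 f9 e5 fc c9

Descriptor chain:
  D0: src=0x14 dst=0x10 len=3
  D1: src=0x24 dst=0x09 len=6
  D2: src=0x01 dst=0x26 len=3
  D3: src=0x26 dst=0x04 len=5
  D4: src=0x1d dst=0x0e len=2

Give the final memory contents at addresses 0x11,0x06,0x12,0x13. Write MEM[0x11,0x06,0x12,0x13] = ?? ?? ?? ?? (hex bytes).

MEM[0x11,0x06,0x12,0x13] = 1b 3c 4b 44

#0 dst[0x10+3] := {0xdb,0x1b,0x4b}
#1 dst[0x09+6] := {0xb1,0x3c,0x70,0xf4,0xf9,0xe5}
#2 dst[0x26+3] := {0x95,0x2d,0x3c}
#3 dst[0x04+5] := {0x95,0x2d,0x3c,0xe5,0xfc}
#4 dst[0x0e+2] := {0x92,0xa8}
query mem[0x11]=0x1b, mem[0x06]=0x3c, mem[0x12]=0x4b, mem[0x13]=0x44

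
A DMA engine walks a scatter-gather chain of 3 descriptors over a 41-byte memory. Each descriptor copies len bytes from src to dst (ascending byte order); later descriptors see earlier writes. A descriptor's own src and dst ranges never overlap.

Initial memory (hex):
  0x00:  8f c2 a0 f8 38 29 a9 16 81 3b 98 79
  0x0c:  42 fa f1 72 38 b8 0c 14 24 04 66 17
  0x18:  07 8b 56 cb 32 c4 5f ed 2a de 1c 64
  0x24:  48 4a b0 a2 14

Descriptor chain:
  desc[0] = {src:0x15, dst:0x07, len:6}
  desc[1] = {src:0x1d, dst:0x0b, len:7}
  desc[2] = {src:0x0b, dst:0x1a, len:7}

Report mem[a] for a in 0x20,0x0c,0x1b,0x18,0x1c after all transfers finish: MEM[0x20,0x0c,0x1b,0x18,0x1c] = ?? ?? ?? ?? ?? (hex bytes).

D0: mem[0x07..0x0c] <- [04 66 17 07 8b 56]
D1: mem[0x0b..0x11] <- [c4 5f ed 2a de 1c 64]
D2: mem[0x1a..0x20] <- [c4 5f ed 2a de 1c 64]
query mem[0x20]=0x64, mem[0x0c]=0x5f, mem[0x1b]=0x5f, mem[0x18]=0x07, mem[0x1c]=0xed

MEM[0x20,0x0c,0x1b,0x18,0x1c] = 64 5f 5f 07 ed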